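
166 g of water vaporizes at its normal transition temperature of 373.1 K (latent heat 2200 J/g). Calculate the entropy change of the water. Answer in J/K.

Heat absorbed by the substance: Q = mL = 166 × 2200 = 365200 J.
At constant T, ΔS = Q_rev/T = 365200 / 373.1 = 979 J/K.

ΔS = 979 J/K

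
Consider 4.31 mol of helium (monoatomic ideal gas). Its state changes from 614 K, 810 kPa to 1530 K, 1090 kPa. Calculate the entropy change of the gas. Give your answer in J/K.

ΔS = nC_p ln(T₂/T₁) − nR ln(P₂/P₁), with C_p = 5R/2 = 20.79 J mol⁻¹ K⁻¹ for a monoatomic ideal gas.
ΔS = 4.31 × [20.79 × ln(1530/614) − 8.314 × ln(1090/810)] = 71.2 J/K.

ΔS = 71.2 J/K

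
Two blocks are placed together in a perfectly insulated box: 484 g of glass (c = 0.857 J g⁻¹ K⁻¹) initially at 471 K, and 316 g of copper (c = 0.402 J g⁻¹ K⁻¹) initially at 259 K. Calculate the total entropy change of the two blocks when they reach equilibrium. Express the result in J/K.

Energy balance: T_f = (m₁c₁T₁ + m₂c₂T₂)/(m₁c₁ + m₂c₂) = 421.3 K.
ΔS₁ = m₁c₁ ln(T_f/T₁) = 414.788 × ln(421.3/471) = -46.26 J/K.
ΔS₂ = m₂c₂ ln(T_f/T₂) = 127.032 × ln(421.3/259) = 61.8 J/K.
ΔS_total = -46.26 + 61.8 = 15.5 J/K.

ΔS_total = 15.5 J/K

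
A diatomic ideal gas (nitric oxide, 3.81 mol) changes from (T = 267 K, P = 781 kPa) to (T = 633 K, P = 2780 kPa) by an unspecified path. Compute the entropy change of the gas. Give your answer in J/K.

ΔS = nC_p ln(T₂/T₁) − nR ln(P₂/P₁), with C_p = 7R/2 = 29.1 J mol⁻¹ K⁻¹ for a diatomic ideal gas.
ΔS = 3.81 × [29.1 × ln(633/267) − 8.314 × ln(2780/781)] = 55.5 J/K.

ΔS = 55.5 J/K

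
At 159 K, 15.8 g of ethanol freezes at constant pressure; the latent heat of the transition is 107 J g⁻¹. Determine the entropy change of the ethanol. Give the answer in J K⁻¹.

ΔS = -10.6 J/K

Heat released by the substance: Q = −mL = −15.8 × 107 = −1690.6 J.
At constant T, ΔS = Q_rev/T = −1690.6 / 159 = -10.6 J/K.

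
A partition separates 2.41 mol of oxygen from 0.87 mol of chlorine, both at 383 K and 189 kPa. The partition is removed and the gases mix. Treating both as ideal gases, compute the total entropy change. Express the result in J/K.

ΔS_mix = 15.8 J/K

Mole fractions: x_A = 2.41/3.28 = 0.735, x_B = 0.265.
ΔS_mix = −R(n_A ln x_A + n_B ln x_B) = −8.314 × (2.41 ln 0.735 + 0.87 ln 0.265) = 15.8 J/K.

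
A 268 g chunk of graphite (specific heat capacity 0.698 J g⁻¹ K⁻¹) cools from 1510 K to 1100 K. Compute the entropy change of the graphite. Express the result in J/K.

ΔS = ∫dQ_rev/T = m c ln(T₂/T₁) = 268 × 0.698 × ln(1100/1510) = -59.3 J/K.

ΔS = -59.3 J/K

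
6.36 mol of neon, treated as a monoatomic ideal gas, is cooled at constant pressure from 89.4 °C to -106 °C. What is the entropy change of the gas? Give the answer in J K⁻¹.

In kelvin: T₁ = 362.55 K, T₂ = 167.15 K. At constant pressure, ΔS = nC_p ln(T₂/T₁) with C_p = 5R/2 = 20.79 J mol⁻¹ K⁻¹.
ΔS = 6.36 × 20.79 × ln(167.15/362.55) = -102 J/K.

ΔS = -102 J/K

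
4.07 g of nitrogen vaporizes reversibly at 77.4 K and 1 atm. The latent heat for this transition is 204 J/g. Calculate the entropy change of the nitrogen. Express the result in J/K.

ΔS = 10.7 J/K

Heat absorbed by the substance: Q = mL = 4.07 × 204 = 830.28 J.
At constant T, ΔS = Q_rev/T = 830.28 / 77.4 = 10.7 J/K.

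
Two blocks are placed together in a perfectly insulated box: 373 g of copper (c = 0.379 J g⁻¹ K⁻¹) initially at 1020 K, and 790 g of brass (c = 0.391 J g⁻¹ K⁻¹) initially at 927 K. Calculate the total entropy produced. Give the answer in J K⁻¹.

Energy balance: T_f = (m₁c₁T₁ + m₂c₂T₂)/(m₁c₁ + m₂c₂) = 956.2 K.
ΔS₁ = m₁c₁ ln(T_f/T₁) = 141.367 × ln(956.2/1020) = -9.1311 J/K.
ΔS₂ = m₂c₂ ln(T_f/T₂) = 308.89 × ln(956.2/927) = 9.5795 J/K.
ΔS_total = -9.1311 + 9.5795 = 0.448 J/K.

ΔS_total = 0.448 J/K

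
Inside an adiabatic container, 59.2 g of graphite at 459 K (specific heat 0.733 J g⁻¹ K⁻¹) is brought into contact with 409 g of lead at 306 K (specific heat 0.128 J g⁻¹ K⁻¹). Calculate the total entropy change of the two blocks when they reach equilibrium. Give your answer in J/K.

Energy balance: T_f = (m₁c₁T₁ + m₂c₂T₂)/(m₁c₁ + m₂c₂) = 375.34 K.
ΔS₁ = m₁c₁ ln(T_f/T₁) = 43.3936 × ln(375.34/459) = -8.731 J/K.
ΔS₂ = m₂c₂ ln(T_f/T₂) = 52.352 × ln(375.34/306) = 10.69 J/K.
ΔS_total = -8.731 + 10.69 = 1.96 J/K.

ΔS_total = 1.96 J/K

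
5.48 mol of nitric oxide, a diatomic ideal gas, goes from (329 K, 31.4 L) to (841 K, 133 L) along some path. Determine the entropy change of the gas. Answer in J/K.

Entropy is a state function: ΔS = nC_V ln(T₂/T₁) + nR ln(V₂/V₁), with C_V = 5R/2 = 20.79 J mol⁻¹ K⁻¹ for a diatomic ideal gas.
ΔS = 5.48 × [20.79 × ln(841/329) + 8.314 × ln(133/31.4)] = 173 J/K.

ΔS = 173 J/K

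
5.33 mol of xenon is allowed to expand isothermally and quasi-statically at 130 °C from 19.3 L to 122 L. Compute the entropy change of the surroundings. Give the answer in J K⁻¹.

For an isothermal ideal gas ΔS_gas = nR ln(V₂/V₁) = 5.33 × 8.314 × ln(122/19.3) = 81.7 J/K.
The process is reversible, so ΔS_surr = −ΔS_gas = -81.7 J/K and ΔS_universe = 0.

ΔS_surr = -81.7 J/K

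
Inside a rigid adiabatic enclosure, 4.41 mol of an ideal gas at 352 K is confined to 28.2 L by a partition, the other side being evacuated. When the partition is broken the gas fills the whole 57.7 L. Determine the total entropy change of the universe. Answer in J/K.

ΔS_universe = 26.2 J/K

No heat is exchanged and no work is done, so the ideal-gas temperature stays constant.
Entropy is a state function; using a reversible isothermal path, ΔS_gas = nR ln(V₂/V₁) = 4.41 × 8.314 × ln(57.7/28.2) = 26.2 J/K.
The insulated surroundings exchange no heat, so ΔS_surr = 0 and ΔS_universe = ΔS_gas.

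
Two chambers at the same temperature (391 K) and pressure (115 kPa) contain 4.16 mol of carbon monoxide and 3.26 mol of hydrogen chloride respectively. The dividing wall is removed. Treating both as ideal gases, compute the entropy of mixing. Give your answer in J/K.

ΔS_mix = 42.3 J/K

Mole fractions: x_A = 4.16/7.42 = 0.561, x_B = 0.439.
ΔS_mix = −R(n_A ln x_A + n_B ln x_B) = −8.314 × (4.16 ln 0.561 + 3.26 ln 0.439) = 42.3 J/K.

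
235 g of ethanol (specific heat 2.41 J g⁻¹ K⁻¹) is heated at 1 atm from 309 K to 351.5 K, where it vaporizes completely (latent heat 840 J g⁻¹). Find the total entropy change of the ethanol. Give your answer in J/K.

ΔS = 635 J/K

Warming step: ΔS₁ = m c ln(T_tr/T_i) = 235 × 2.41 × ln(351.5/309) = 72.98 J/K.
Phase change: ΔS₂ = +mL/T_tr = 235 × 840 / 351.5 = 561.6 J/K.
ΔS_total = (72.98) + (561.6) = 635 J/K.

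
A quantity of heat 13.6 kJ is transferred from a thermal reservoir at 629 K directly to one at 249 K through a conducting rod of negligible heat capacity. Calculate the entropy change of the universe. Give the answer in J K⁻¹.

ΔS_total = 33 J/K

ΔS_hot = −Q/T_H = −13600/629 = -21.62 J/K and ΔS_cold = +Q/T_C = 13600/249 = 54.62 J/K.
ΔS_total = -21.62 + 54.62 = 33 J/K, positive as the second law requires.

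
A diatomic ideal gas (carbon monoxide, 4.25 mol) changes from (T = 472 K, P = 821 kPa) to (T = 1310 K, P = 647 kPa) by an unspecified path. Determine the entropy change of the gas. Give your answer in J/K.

ΔS = 135 J/K

ΔS = nC_p ln(T₂/T₁) − nR ln(P₂/P₁), with C_p = 7R/2 = 29.1 J mol⁻¹ K⁻¹ for a diatomic ideal gas.
ΔS = 4.25 × [29.1 × ln(1310/472) − 8.314 × ln(647/821)] = 135 J/K.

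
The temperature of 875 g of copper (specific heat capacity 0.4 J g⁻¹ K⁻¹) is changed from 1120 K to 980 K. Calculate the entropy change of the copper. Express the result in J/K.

ΔS = ∫dQ_rev/T = m c ln(T₂/T₁) = 875 × 0.4 × ln(980/1120) = -46.7 J/K.

ΔS = -46.7 J/K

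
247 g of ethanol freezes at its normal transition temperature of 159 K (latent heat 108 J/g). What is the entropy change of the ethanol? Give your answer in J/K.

Heat released by the substance: Q = −mL = −247 × 108 = −26676 J.
At constant T, ΔS = Q_rev/T = −26676 / 159 = -168 J/K.

ΔS = -168 J/K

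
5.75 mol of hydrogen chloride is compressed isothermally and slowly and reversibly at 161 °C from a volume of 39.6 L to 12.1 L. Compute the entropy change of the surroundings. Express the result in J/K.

For an isothermal ideal gas ΔS_gas = nR ln(V₂/V₁) = 5.75 × 8.314 × ln(12.1/39.6) = -56.7 J/K.
The process is reversible, so ΔS_surr = −ΔS_gas = 56.7 J/K and ΔS_universe = 0.

ΔS_surr = 56.7 J/K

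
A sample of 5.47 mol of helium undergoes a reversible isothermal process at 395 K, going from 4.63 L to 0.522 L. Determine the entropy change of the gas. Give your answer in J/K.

For an isothermal ideal gas ΔS_gas = nR ln(V₂/V₁) = 5.47 × 8.314 × ln(0.522/4.63) = -99.3 J/K.

ΔS_gas = -99.3 J/K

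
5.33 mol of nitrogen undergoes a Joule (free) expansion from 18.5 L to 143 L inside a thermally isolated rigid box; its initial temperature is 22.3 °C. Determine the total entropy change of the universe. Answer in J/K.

For an ideal gas in free expansion Q = 0 and W = 0, so T is unchanged.
Entropy is a state function; using a reversible isothermal path, ΔS_gas = nR ln(V₂/V₁) = 5.33 × 8.314 × ln(143/18.5) = 90.6 J/K.
The insulated surroundings exchange no heat, so ΔS_surr = 0 and ΔS_universe = ΔS_gas.

ΔS_universe = 90.6 J/K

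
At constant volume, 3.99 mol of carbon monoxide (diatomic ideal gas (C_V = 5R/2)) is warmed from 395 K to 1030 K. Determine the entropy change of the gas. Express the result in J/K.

At constant volume, ΔS = nC_V ln(T₂/T₁) with C_V = 5R/2 = 20.79 J mol⁻¹ K⁻¹.
ΔS = 3.99 × 20.79 × ln(1030/395) = 79.5 J/K.

ΔS = 79.5 J/K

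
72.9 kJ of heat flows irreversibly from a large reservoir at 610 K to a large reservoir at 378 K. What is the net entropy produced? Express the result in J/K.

ΔS_hot = −Q/T_H = −72900/610 = -119.508 J/K and ΔS_cold = +Q/T_C = 72900/378 = 192.857 J/K.
ΔS_total = -119.508 + 192.857 = 73.3 J/K, positive as the second law requires.

ΔS_total = 73.3 J/K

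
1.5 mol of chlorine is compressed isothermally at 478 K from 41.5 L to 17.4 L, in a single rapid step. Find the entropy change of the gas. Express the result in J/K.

Entropy is a state function, so ΔS_gas depends only on the end states.
For an isothermal ideal gas ΔS_gas = nR ln(V₂/V₁) = 1.5 × 8.314 × ln(17.4/41.5) = -10.8 J/K.

ΔS_gas = -10.8 J/K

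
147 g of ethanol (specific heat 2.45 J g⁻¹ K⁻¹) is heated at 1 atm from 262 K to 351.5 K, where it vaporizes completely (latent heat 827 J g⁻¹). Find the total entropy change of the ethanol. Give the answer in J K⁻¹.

ΔS = 452 J/K

Warming step: ΔS₁ = m c ln(T_tr/T_i) = 147 × 2.45 × ln(351.5/262) = 105.8 J/K.
Phase change: ΔS₂ = +mL/T_tr = 147 × 827 / 351.5 = 345.9 J/K.
ΔS_total = (105.8) + (345.9) = 452 J/K.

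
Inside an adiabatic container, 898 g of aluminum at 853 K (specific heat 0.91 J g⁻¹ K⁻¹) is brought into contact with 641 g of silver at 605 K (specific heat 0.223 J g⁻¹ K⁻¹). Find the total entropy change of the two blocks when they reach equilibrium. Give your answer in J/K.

Energy balance: T_f = (m₁c₁T₁ + m₂c₂T₂)/(m₁c₁ + m₂c₂) = 816.08 K.
ΔS₁ = m₁c₁ ln(T_f/T₁) = 817.18 × ln(816.08/853) = -36.16 J/K.
ΔS₂ = m₂c₂ ln(T_f/T₂) = 142.943 × ln(816.08/605) = 42.78 J/K.
ΔS_total = -36.16 + 42.78 = 6.62 J/K.

ΔS_total = 6.62 J/K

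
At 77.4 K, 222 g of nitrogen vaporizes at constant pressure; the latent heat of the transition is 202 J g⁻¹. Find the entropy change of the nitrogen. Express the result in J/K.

ΔS = 579 J/K

Heat absorbed by the substance: Q = mL = 222 × 202 = 44844 J.
At constant T, ΔS = Q_rev/T = 44844 / 77.4 = 579 J/K.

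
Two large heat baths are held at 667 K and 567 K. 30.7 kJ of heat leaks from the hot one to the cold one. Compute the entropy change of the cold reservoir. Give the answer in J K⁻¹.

ΔS_cold = 54.1 J/K

The cold reservoir gains heat Q, so ΔS_cold = +Q/T_C = 30700/567 = 54.1 J/K.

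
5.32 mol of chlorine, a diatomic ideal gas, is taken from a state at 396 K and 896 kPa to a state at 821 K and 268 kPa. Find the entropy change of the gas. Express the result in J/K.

ΔS = 166 J/K

ΔS = nC_p ln(T₂/T₁) − nR ln(P₂/P₁), with C_p = 7R/2 = 29.1 J mol⁻¹ K⁻¹ for a diatomic ideal gas.
ΔS = 5.32 × [29.1 × ln(821/396) − 8.314 × ln(268/896)] = 166 J/K.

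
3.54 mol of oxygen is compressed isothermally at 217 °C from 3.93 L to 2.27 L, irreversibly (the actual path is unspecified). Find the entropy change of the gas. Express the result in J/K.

Entropy is a state function, so ΔS_gas depends only on the end states.
For an isothermal ideal gas ΔS_gas = nR ln(V₂/V₁) = 3.54 × 8.314 × ln(2.27/3.93) = -16.2 J/K.

ΔS_gas = -16.2 J/K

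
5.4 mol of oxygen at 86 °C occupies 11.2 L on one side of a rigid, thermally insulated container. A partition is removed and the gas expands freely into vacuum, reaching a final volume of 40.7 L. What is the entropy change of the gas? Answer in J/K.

For an ideal gas in free expansion Q = 0 and W = 0, so T is unchanged.
Entropy is a state function; using a reversible isothermal path, ΔS_gas = nR ln(V₂/V₁) = 5.4 × 8.314 × ln(40.7/11.2) = 57.9 J/K.

ΔS_gas = 57.9 J/K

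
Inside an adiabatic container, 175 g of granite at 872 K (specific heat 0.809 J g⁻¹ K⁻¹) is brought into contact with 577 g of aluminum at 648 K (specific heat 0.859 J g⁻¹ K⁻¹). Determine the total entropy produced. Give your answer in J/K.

ΔS_total = 5.12 J/K

Energy balance: T_f = (m₁c₁T₁ + m₂c₂T₂)/(m₁c₁ + m₂c₂) = 697.77 K.
ΔS₁ = m₁c₁ ln(T_f/T₁) = 141.575 × ln(697.77/872) = -31.56 J/K.
ΔS₂ = m₂c₂ ln(T_f/T₂) = 495.643 × ln(697.77/648) = 36.68 J/K.
ΔS_total = -31.56 + 36.68 = 5.12 J/K.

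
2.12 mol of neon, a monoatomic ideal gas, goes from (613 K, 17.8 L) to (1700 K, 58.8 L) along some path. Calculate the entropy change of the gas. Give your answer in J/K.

ΔS = 48 J/K

Entropy is a state function: ΔS = nC_V ln(T₂/T₁) + nR ln(V₂/V₁), with C_V = 3R/2 = 12.47 J mol⁻¹ K⁻¹ for a monoatomic ideal gas.
ΔS = 2.12 × [12.47 × ln(1700/613) + 8.314 × ln(58.8/17.8)] = 48 J/K.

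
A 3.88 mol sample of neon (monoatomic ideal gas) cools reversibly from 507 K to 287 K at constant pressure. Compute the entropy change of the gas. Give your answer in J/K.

At constant pressure, ΔS = nC_p ln(T₂/T₁) with C_p = 5R/2 = 20.79 J mol⁻¹ K⁻¹.
ΔS = 3.88 × 20.79 × ln(287/507) = -45.9 J/K.

ΔS = -45.9 J/K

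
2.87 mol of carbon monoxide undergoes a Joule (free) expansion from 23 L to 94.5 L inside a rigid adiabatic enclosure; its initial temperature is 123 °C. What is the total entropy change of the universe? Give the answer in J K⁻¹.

For an ideal gas in free expansion Q = 0 and W = 0, so T is unchanged.
Entropy is a state function; using a reversible isothermal path, ΔS_gas = nR ln(V₂/V₁) = 2.87 × 8.314 × ln(94.5/23) = 33.7 J/K.
The insulated surroundings exchange no heat, so ΔS_surr = 0 and ΔS_universe = ΔS_gas.

ΔS_universe = 33.7 J/K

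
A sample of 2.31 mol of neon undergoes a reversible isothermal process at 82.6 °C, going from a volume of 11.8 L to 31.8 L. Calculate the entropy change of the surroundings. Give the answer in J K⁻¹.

For an isothermal ideal gas ΔS_gas = nR ln(V₂/V₁) = 2.31 × 8.314 × ln(31.8/11.8) = 19 J/K.
The process is reversible, so ΔS_surr = −ΔS_gas = -19 J/K and ΔS_universe = 0.

ΔS_surr = -19 J/K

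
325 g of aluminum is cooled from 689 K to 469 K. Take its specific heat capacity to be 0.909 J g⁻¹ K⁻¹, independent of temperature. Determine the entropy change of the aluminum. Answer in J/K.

ΔS = -114 J/K

ΔS = ∫dQ_rev/T = m c ln(T₂/T₁) = 325 × 0.909 × ln(469/689) = -114 J/K.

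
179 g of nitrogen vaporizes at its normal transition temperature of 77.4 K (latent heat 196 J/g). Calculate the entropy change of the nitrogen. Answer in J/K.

ΔS = 453 J/K

Heat absorbed by the substance: Q = mL = 179 × 196 = 35084 J.
At constant T, ΔS = Q_rev/T = 35084 / 77.4 = 453 J/K.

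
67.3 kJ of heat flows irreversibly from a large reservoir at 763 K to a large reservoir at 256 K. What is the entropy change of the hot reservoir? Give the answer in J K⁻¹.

The hot reservoir loses heat Q, so ΔS_hot = −Q/T_H = −67300/763 = -88.2 J/K.

ΔS_hot = -88.2 J/K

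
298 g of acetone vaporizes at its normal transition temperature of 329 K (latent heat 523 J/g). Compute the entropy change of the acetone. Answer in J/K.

ΔS = 474 J/K

Heat absorbed by the substance: Q = mL = 298 × 523 = 155854 J.
At constant T, ΔS = Q_rev/T = 155854 / 329 = 474 J/K.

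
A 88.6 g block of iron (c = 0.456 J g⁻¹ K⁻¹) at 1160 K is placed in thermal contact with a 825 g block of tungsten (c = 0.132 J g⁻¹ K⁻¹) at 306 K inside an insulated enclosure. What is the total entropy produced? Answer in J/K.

Energy balance: T_f = (m₁c₁T₁ + m₂c₂T₂)/(m₁c₁ + m₂c₂) = 537.1 K.
ΔS₁ = m₁c₁ ln(T_f/T₁) = 40.4016 × ln(537.1/1160) = -31.11 J/K.
ΔS₂ = m₂c₂ ln(T_f/T₂) = 108.9 × ln(537.1/306) = 61.27 J/K.
ΔS_total = -31.11 + 61.27 = 30.2 J/K.

ΔS_total = 30.2 J/K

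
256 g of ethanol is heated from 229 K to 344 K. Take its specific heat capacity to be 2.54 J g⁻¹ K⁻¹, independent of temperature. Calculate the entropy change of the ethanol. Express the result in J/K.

ΔS = 265 J/K

ΔS = ∫dQ_rev/T = m c ln(T₂/T₁) = 256 × 2.54 × ln(344/229) = 265 J/K.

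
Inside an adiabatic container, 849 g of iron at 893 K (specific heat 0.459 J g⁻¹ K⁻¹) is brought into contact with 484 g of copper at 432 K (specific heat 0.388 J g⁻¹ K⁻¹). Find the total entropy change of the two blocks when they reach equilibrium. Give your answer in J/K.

Energy balance: T_f = (m₁c₁T₁ + m₂c₂T₂)/(m₁c₁ + m₂c₂) = 743.09 K.
ΔS₁ = m₁c₁ ln(T_f/T₁) = 389.691 × ln(743.09/893) = -71.615 J/K.
ΔS₂ = m₂c₂ ln(T_f/T₂) = 187.792 × ln(743.09/432) = 101.86 J/K.
ΔS_total = -71.615 + 101.86 = 30.2 J/K.

ΔS_total = 30.2 J/K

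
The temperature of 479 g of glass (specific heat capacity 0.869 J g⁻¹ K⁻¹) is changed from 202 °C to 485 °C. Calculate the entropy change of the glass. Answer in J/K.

ΔS = 194 J/K

In kelvin: T₁ = 475.15 K, T₂ = 758.15 K. ΔS = ∫dQ_rev/T = m c ln(T₂/T₁) = 479 × 0.869 × ln(758.15/475.15) = 194 J/K.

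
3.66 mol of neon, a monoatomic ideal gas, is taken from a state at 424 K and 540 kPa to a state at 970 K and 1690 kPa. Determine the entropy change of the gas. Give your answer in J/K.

ΔS = 28.2 J/K

ΔS = nC_p ln(T₂/T₁) − nR ln(P₂/P₁), with C_p = 5R/2 = 20.79 J mol⁻¹ K⁻¹ for a monoatomic ideal gas.
ΔS = 3.66 × [20.79 × ln(970/424) − 8.314 × ln(1690/540)] = 28.2 J/K.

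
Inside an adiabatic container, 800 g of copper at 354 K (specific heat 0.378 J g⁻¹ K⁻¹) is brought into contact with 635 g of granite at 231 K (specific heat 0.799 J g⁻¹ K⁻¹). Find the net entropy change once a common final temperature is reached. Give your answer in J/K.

Energy balance: T_f = (m₁c₁T₁ + m₂c₂T₂)/(m₁c₁ + m₂c₂) = 276.93 K.
ΔS₁ = m₁c₁ ln(T_f/T₁) = 302.4 × ln(276.93/354) = -74.25 J/K.
ΔS₂ = m₂c₂ ln(T_f/T₂) = 507.365 × ln(276.93/231) = 92.02 J/K.
ΔS_total = -74.25 + 92.02 = 17.8 J/K.

ΔS_total = 17.8 J/K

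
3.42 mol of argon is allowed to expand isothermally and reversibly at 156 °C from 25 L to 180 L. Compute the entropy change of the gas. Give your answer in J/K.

For an isothermal ideal gas ΔS_gas = nR ln(V₂/V₁) = 3.42 × 8.314 × ln(180/25) = 56.1 J/K.

ΔS_gas = 56.1 J/K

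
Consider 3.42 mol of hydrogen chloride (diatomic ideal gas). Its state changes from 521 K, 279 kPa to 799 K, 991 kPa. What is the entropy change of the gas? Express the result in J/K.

ΔS = 6.52 J/K

ΔS = nC_p ln(T₂/T₁) − nR ln(P₂/P₁), with C_p = 7R/2 = 29.1 J mol⁻¹ K⁻¹ for a diatomic ideal gas.
ΔS = 3.42 × [29.1 × ln(799/521) − 8.314 × ln(991/279)] = 6.52 J/K.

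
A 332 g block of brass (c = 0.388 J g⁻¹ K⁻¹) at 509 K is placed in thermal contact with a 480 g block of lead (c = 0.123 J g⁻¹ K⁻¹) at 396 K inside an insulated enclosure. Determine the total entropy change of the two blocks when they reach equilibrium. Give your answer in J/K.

ΔS_total = 1.23 J/K

Energy balance: T_f = (m₁c₁T₁ + m₂c₂T₂)/(m₁c₁ + m₂c₂) = 473.49 K.
ΔS₁ = m₁c₁ ln(T_f/T₁) = 128.816 × ln(473.49/509) = -9.317 J/K.
ΔS₂ = m₂c₂ ln(T_f/T₂) = 59.04 × ln(473.49/396) = 10.55 J/K.
ΔS_total = -9.317 + 10.55 = 1.23 J/K.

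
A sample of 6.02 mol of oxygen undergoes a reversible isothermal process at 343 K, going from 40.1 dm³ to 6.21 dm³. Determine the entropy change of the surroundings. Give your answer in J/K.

For an isothermal ideal gas ΔS_gas = nR ln(V₂/V₁) = 6.02 × 8.314 × ln(6.21/40.1) = -93.4 J/K.
The process is reversible, so ΔS_surr = −ΔS_gas = 93.4 J/K and ΔS_universe = 0.

ΔS_surr = 93.4 J/K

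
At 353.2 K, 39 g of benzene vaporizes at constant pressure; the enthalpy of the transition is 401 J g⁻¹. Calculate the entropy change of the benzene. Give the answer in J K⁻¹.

ΔS = 44.3 J/K

Heat absorbed by the substance: Q = mL = 39 × 401 = 15639 J.
At constant T, ΔS = Q_rev/T = 15639 / 353.2 = 44.3 J/K.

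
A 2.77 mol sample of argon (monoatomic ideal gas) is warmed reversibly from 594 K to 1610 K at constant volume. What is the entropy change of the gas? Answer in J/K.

At constant volume, ΔS = nC_V ln(T₂/T₁) with C_V = 3R/2 = 12.47 J mol⁻¹ K⁻¹.
ΔS = 2.77 × 12.47 × ln(1610/594) = 34.4 J/K.

ΔS = 34.4 J/K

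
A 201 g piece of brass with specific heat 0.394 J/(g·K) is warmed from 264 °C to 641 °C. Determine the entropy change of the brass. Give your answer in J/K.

In kelvin: T₁ = 537.15 K, T₂ = 914.15 K. ΔS = ∫dQ_rev/T = m c ln(T₂/T₁) = 201 × 0.394 × ln(914.15/537.15) = 42.1 J/K.

ΔS = 42.1 J/K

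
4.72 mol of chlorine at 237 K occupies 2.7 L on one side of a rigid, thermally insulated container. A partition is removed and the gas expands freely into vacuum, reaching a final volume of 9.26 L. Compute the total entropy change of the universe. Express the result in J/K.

For an ideal gas in free expansion Q = 0 and W = 0, so T is unchanged.
Entropy is a state function; using a reversible isothermal path, ΔS_gas = nR ln(V₂/V₁) = 4.72 × 8.314 × ln(9.26/2.7) = 48.4 J/K.
The insulated surroundings exchange no heat, so ΔS_surr = 0 and ΔS_universe = ΔS_gas.

ΔS_universe = 48.4 J/K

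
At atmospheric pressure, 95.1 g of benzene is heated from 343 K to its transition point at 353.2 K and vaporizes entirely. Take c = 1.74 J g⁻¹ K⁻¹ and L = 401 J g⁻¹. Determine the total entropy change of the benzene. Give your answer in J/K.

Warming step: ΔS₁ = m c ln(T_tr/T_i) = 95.1 × 1.74 × ln(353.2/343) = 4.849 J/K.
Phase change: ΔS₂ = +mL/T_tr = 95.1 × 401 / 353.2 = 108 J/K.
ΔS_total = (4.849) + (108) = 113 J/K.

ΔS = 113 J/K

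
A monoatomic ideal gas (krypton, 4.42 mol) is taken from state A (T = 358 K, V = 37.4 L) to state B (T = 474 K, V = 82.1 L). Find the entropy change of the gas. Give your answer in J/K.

ΔS = 44.4 J/K

Entropy is a state function: ΔS = nC_V ln(T₂/T₁) + nR ln(V₂/V₁), with C_V = 3R/2 = 12.47 J mol⁻¹ K⁻¹ for a monoatomic ideal gas.
ΔS = 4.42 × [12.47 × ln(474/358) + 8.314 × ln(82.1/37.4)] = 44.4 J/K.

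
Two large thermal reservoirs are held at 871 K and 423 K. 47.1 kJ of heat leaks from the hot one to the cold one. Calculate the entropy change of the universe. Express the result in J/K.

ΔS_total = 57.3 J/K

ΔS_hot = −Q/T_H = −47100/871 = -54.076 J/K and ΔS_cold = +Q/T_C = 47100/423 = 111.35 J/K.
ΔS_total = -54.076 + 111.35 = 57.3 J/K, positive as the second law requires.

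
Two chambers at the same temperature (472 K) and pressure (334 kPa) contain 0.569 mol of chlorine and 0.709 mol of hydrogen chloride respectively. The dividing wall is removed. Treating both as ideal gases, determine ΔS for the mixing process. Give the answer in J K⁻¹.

ΔS_mix = 7.3 J/K

Mole fractions: x_A = 0.569/1.28 = 0.445, x_B = 0.555.
ΔS_mix = −R(n_A ln x_A + n_B ln x_B) = −8.314 × (0.569 ln 0.445 + 0.709 ln 0.555) = 7.3 J/K.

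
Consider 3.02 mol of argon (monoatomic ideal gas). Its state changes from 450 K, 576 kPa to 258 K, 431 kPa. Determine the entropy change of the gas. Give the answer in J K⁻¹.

ΔS = -27.6 J/K

ΔS = nC_p ln(T₂/T₁) − nR ln(P₂/P₁), with C_p = 5R/2 = 20.79 J mol⁻¹ K⁻¹ for a monoatomic ideal gas.
ΔS = 3.02 × [20.79 × ln(258/450) − 8.314 × ln(431/576)] = -27.6 J/K.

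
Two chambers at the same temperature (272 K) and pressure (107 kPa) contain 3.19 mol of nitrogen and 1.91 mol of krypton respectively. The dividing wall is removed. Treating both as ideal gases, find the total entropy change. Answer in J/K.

ΔS_mix = 28 J/K

Mole fractions: x_A = 3.19/5.1 = 0.625, x_B = 0.375.
ΔS_mix = −R(n_A ln x_A + n_B ln x_B) = −8.314 × (3.19 ln 0.625 + 1.91 ln 0.375) = 28 J/K.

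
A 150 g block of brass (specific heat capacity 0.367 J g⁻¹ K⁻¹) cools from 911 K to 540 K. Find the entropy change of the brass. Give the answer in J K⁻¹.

ΔS = ∫dQ_rev/T = m c ln(T₂/T₁) = 150 × 0.367 × ln(540/911) = -28.8 J/K.

ΔS = -28.8 J/K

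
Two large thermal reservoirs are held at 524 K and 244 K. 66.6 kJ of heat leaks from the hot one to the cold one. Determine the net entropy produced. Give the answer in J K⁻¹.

ΔS_total = 146 J/K

ΔS_hot = −Q/T_H = −66600/524 = -127.1 J/K and ΔS_cold = +Q/T_C = 66600/244 = 273 J/K.
ΔS_total = -127.1 + 273 = 146 J/K, positive as the second law requires.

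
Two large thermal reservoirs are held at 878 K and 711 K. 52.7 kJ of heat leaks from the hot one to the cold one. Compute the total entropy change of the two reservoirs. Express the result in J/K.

ΔS_total = 14.1 J/K

ΔS_hot = −Q/T_H = −52700/878 = -60.02 J/K and ΔS_cold = +Q/T_C = 52700/711 = 74.12 J/K.
ΔS_total = -60.02 + 74.12 = 14.1 J/K, positive as the second law requires.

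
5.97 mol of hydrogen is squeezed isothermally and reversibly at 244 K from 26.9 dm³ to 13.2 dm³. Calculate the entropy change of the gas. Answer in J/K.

ΔS_gas = -35.3 J/K

For an isothermal ideal gas ΔS_gas = nR ln(V₂/V₁) = 5.97 × 8.314 × ln(13.2/26.9) = -35.3 J/K.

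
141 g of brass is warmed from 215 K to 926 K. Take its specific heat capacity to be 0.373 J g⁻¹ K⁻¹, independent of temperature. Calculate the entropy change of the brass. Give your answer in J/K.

ΔS = ∫dQ_rev/T = m c ln(T₂/T₁) = 141 × 0.373 × ln(926/215) = 76.8 J/K.

ΔS = 76.8 J/K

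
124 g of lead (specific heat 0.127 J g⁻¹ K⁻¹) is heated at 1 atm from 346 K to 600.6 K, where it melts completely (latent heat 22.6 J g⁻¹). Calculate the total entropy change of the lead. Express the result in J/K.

ΔS = 13.4 J/K

Warming step: ΔS₁ = m c ln(T_tr/T_i) = 124 × 0.127 × ln(600.6/346) = 8.685 J/K.
Phase change: ΔS₂ = +mL/T_tr = 124 × 22.6 / 600.6 = 4.666 J/K.
ΔS_total = (8.685) + (4.666) = 13.4 J/K.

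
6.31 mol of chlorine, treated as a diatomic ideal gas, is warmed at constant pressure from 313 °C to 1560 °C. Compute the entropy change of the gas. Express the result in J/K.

In kelvin: T₁ = 586.15 K, T₂ = 1833.15 K. At constant pressure, ΔS = nC_p ln(T₂/T₁) with C_p = 7R/2 = 29.1 J mol⁻¹ K⁻¹.
ΔS = 6.31 × 29.1 × ln(1833.15/586.15) = 209 J/K.

ΔS = 209 J/K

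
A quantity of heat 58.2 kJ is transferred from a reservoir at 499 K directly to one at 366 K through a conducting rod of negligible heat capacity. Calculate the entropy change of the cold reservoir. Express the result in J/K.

The cold reservoir gains heat Q, so ΔS_cold = +Q/T_C = 58200/366 = 159 J/K.

ΔS_cold = 159 J/K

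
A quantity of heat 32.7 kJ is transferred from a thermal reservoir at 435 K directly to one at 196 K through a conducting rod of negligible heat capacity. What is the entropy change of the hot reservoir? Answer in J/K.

ΔS_hot = -75.2 J/K

The hot reservoir loses heat Q, so ΔS_hot = −Q/T_H = −32700/435 = -75.2 J/K.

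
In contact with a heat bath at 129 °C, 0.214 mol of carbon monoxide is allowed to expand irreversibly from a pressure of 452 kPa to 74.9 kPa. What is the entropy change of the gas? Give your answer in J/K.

Entropy is a state function, so ΔS_gas depends only on the end states.
For an isothermal ideal gas ΔS_gas = nR ln(P₁/P₂) = 0.214 × 8.314 × ln(452/74.9) = 3.2 J/K.

ΔS_gas = 3.2 J/K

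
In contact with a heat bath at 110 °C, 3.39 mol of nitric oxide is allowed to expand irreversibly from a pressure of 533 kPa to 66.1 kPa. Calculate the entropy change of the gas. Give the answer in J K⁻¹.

Entropy is a state function, so ΔS_gas depends only on the end states.
For an isothermal ideal gas ΔS_gas = nR ln(P₁/P₂) = 3.39 × 8.314 × ln(533/66.1) = 58.8 J/K.

ΔS_gas = 58.8 J/K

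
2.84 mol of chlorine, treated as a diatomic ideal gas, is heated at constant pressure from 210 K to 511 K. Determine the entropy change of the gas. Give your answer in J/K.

ΔS = 73.5 J/K

At constant pressure, ΔS = nC_p ln(T₂/T₁) with C_p = 7R/2 = 29.1 J mol⁻¹ K⁻¹.
ΔS = 2.84 × 29.1 × ln(511/210) = 73.5 J/K.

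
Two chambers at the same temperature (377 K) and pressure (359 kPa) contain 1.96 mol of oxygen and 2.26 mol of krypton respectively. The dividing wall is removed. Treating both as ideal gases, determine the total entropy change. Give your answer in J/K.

Mole fractions: x_A = 1.96/4.22 = 0.464, x_B = 0.536.
ΔS_mix = −R(n_A ln x_A + n_B ln x_B) = −8.314 × (1.96 ln 0.464 + 2.26 ln 0.536) = 24.2 J/K.

ΔS_mix = 24.2 J/K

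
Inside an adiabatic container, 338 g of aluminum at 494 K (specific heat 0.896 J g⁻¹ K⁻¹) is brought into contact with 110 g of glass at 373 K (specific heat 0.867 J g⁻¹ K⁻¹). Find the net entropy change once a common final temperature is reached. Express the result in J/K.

ΔS_total = 2.72 J/K

Energy balance: T_f = (m₁c₁T₁ + m₂c₂T₂)/(m₁c₁ + m₂c₂) = 465.02 K.
ΔS₁ = m₁c₁ ln(T_f/T₁) = 302.848 × ln(465.02/494) = -18.31 J/K.
ΔS₂ = m₂c₂ ln(T_f/T₂) = 95.37 × ln(465.02/373) = 21.03 J/K.
ΔS_total = -18.31 + 21.03 = 2.72 J/K.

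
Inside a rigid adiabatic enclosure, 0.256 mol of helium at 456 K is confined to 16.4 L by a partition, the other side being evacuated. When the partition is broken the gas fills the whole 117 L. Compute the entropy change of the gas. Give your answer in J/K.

ΔS_gas = 4.18 J/K

No heat is exchanged and no work is done, so the ideal-gas temperature stays constant.
Entropy is a state function; using a reversible isothermal path, ΔS_gas = nR ln(V₂/V₁) = 0.256 × 8.314 × ln(117/16.4) = 4.18 J/K.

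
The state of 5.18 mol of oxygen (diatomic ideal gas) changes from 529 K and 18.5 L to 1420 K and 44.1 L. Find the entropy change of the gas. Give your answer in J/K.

ΔS = 144 J/K

Entropy is a state function: ΔS = nC_V ln(T₂/T₁) + nR ln(V₂/V₁), with C_V = 5R/2 = 20.79 J mol⁻¹ K⁻¹ for a diatomic ideal gas.
ΔS = 5.18 × [20.79 × ln(1420/529) + 8.314 × ln(44.1/18.5)] = 144 J/K.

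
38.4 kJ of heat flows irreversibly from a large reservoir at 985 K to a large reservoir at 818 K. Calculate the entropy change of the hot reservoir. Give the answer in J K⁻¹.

The hot reservoir loses heat Q, so ΔS_hot = −Q/T_H = −38400/985 = -39 J/K.

ΔS_hot = -39 J/K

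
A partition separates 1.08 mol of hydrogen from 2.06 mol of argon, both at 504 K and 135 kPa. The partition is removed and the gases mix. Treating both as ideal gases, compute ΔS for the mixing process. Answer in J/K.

Mole fractions: x_A = 1.08/3.14 = 0.344, x_B = 0.656.
ΔS_mix = −R(n_A ln x_A + n_B ln x_B) = −8.314 × (1.08 ln 0.344 + 2.06 ln 0.656) = 16.8 J/K.

ΔS_mix = 16.8 J/K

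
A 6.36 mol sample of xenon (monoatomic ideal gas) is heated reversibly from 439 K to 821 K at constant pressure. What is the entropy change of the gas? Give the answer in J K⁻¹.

ΔS = 82.8 J/K

At constant pressure, ΔS = nC_p ln(T₂/T₁) with C_p = 5R/2 = 20.79 J mol⁻¹ K⁻¹.
ΔS = 6.36 × 20.79 × ln(821/439) = 82.8 J/K.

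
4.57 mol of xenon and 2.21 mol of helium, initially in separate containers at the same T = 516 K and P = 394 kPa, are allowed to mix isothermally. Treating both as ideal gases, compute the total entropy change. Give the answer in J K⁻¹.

Mole fractions: x_A = 4.57/6.78 = 0.674, x_B = 0.326.
ΔS_mix = −R(n_A ln x_A + n_B ln x_B) = −8.314 × (4.57 ln 0.674 + 2.21 ln 0.326) = 35.6 J/K.

ΔS_mix = 35.6 J/K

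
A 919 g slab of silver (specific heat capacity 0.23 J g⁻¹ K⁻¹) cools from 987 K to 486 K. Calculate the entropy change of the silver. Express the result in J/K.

ΔS = -150 J/K

ΔS = ∫dQ_rev/T = m c ln(T₂/T₁) = 919 × 0.23 × ln(486/987) = -150 J/K.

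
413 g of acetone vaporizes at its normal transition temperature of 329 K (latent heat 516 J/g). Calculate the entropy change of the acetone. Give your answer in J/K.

Heat absorbed by the substance: Q = mL = 413 × 516 = 213108 J.
At constant T, ΔS = Q_rev/T = 213108 / 329 = 648 J/K.

ΔS = 648 J/K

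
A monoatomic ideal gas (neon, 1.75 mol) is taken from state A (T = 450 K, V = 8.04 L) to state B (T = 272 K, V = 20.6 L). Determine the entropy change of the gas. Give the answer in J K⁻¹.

ΔS = 2.7 J/K

Entropy is a state function: ΔS = nC_V ln(T₂/T₁) + nR ln(V₂/V₁), with C_V = 3R/2 = 12.47 J mol⁻¹ K⁻¹ for a monoatomic ideal gas.
ΔS = 1.75 × [12.47 × ln(272/450) + 8.314 × ln(20.6/8.04)] = 2.7 J/K.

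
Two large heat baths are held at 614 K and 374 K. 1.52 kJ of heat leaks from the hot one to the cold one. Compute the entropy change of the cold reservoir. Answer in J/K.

ΔS_cold = 4.06 J/K

The cold reservoir gains heat Q, so ΔS_cold = +Q/T_C = 1520/374 = 4.06 J/K.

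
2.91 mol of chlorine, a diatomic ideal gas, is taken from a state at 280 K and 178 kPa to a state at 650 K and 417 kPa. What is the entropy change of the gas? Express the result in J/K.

ΔS = 50.7 J/K

ΔS = nC_p ln(T₂/T₁) − nR ln(P₂/P₁), with C_p = 7R/2 = 29.1 J mol⁻¹ K⁻¹ for a diatomic ideal gas.
ΔS = 2.91 × [29.1 × ln(650/280) − 8.314 × ln(417/178)] = 50.7 J/K.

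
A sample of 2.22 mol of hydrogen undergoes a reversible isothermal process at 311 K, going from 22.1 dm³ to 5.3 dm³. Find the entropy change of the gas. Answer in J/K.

ΔS_gas = -26.4 J/K

For an isothermal ideal gas ΔS_gas = nR ln(V₂/V₁) = 2.22 × 8.314 × ln(5.3/22.1) = -26.4 J/K.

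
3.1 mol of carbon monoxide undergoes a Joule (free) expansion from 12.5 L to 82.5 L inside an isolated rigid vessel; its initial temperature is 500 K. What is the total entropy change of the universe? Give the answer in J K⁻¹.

ΔS_universe = 48.6 J/K

No heat is exchanged and no work is done, so the ideal-gas temperature stays constant.
Entropy is a state function; using a reversible isothermal path, ΔS_gas = nR ln(V₂/V₁) = 3.1 × 8.314 × ln(82.5/12.5) = 48.6 J/K.
The insulated surroundings exchange no heat, so ΔS_surr = 0 and ΔS_universe = ΔS_gas.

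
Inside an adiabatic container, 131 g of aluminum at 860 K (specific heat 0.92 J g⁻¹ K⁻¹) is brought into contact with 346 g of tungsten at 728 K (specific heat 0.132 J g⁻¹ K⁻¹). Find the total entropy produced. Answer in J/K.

Energy balance: T_f = (m₁c₁T₁ + m₂c₂T₂)/(m₁c₁ + m₂c₂) = 823.72 K.
ΔS₁ = m₁c₁ ln(T_f/T₁) = 120.52 × ln(823.72/860) = -5.194 J/K.
ΔS₂ = m₂c₂ ln(T_f/T₂) = 45.672 × ln(823.72/728) = 5.642 J/K.
ΔS_total = -5.194 + 5.642 = 0.448 J/K.

ΔS_total = 0.448 J/K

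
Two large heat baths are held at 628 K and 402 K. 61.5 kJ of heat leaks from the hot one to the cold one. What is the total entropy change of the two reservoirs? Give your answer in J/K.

ΔS_total = 55.1 J/K

ΔS_hot = −Q/T_H = −61500/628 = -97.93 J/K and ΔS_cold = +Q/T_C = 61500/402 = 153 J/K.
ΔS_total = -97.93 + 153 = 55.1 J/K, positive as the second law requires.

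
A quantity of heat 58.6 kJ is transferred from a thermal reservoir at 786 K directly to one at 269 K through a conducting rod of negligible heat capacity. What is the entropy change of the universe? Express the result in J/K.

ΔS_total = 143 J/K

ΔS_hot = −Q/T_H = −58600/786 = -74.55 J/K and ΔS_cold = +Q/T_C = 58600/269 = 217.8 J/K.
ΔS_total = -74.55 + 217.8 = 143 J/K, positive as the second law requires.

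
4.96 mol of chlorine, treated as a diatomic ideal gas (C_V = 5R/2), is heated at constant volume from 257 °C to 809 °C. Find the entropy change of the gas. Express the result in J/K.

ΔS = 73.6 J/K

In kelvin: T₁ = 530.15 K, T₂ = 1082.15 K. At constant volume, ΔS = nC_V ln(T₂/T₁) with C_V = 5R/2 = 20.79 J mol⁻¹ K⁻¹.
ΔS = 4.96 × 20.79 × ln(1082.15/530.15) = 73.6 J/K.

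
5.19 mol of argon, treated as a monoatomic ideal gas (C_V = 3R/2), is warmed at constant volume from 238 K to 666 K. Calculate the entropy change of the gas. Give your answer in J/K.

At constant volume, ΔS = nC_V ln(T₂/T₁) with C_V = 3R/2 = 12.47 J mol⁻¹ K⁻¹.
ΔS = 5.19 × 12.47 × ln(666/238) = 66.6 J/K.

ΔS = 66.6 J/K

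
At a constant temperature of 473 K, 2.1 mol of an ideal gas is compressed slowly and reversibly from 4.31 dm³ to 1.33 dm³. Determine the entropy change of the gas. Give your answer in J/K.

For an isothermal ideal gas ΔS_gas = nR ln(V₂/V₁) = 2.1 × 8.314 × ln(1.33/4.31) = -20.5 J/K.

ΔS_gas = -20.5 J/K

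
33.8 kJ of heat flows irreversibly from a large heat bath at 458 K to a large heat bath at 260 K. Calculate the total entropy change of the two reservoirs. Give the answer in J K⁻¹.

ΔS_hot = −Q/T_H = −33800/458 = -73.8 J/K and ΔS_cold = +Q/T_C = 33800/260 = 130 J/K.
ΔS_total = -73.8 + 130 = 56.2 J/K, positive as the second law requires.

ΔS_total = 56.2 J/K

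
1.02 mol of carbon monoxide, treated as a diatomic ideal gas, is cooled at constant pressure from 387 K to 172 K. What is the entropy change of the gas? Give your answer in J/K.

At constant pressure, ΔS = nC_p ln(T₂/T₁) with C_p = 7R/2 = 29.1 J mol⁻¹ K⁻¹.
ΔS = 1.02 × 29.1 × ln(172/387) = -24.1 J/K.

ΔS = -24.1 J/K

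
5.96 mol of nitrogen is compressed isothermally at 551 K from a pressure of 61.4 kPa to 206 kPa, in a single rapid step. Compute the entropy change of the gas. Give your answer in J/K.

ΔS_gas = -60 J/K

Entropy is a state function, so ΔS_gas depends only on the end states.
For an isothermal ideal gas ΔS_gas = nR ln(P₁/P₂) = 5.96 × 8.314 × ln(61.4/206) = -60 J/K.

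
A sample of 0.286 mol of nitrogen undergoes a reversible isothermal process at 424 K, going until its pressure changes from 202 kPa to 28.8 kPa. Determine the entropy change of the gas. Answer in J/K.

ΔS_gas = 4.63 J/K

For an isothermal ideal gas ΔS_gas = nR ln(P₁/P₂) = 0.286 × 8.314 × ln(202/28.8) = 4.63 J/K.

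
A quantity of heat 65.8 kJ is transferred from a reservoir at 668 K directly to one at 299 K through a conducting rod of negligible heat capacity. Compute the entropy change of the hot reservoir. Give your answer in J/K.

The hot reservoir loses heat Q, so ΔS_hot = −Q/T_H = −65800/668 = -98.5 J/K.

ΔS_hot = -98.5 J/K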